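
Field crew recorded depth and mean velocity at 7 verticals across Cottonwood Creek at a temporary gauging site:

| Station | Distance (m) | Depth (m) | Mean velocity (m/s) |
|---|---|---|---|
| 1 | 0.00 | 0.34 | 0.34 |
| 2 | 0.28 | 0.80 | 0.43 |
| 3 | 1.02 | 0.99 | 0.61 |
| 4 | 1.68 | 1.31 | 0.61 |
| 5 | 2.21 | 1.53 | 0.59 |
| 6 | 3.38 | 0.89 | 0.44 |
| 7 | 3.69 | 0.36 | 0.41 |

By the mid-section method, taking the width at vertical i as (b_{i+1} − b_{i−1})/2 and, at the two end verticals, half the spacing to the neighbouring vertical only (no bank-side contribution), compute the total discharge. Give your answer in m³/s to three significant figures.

2.17 m³/s

w_1 = (0.28 − 0.00)/2 = 0.14 m; q_1 = 0.34 × 0.34 × 0.14 = 0.01618 m³/s
w_2 = (1.02 − 0.00)/2 = 0.51 m; q_2 = 0.43 × 0.80 × 0.51 = 0.1754 m³/s
w_3 = (1.68 − 0.28)/2 = 0.7 m; q_3 = 0.61 × 0.99 × 0.7 = 0.4227 m³/s
w_4 = (2.21 − 1.02)/2 = 0.595 m; q_4 = 0.61 × 1.31 × 0.595 = 0.4755 m³/s
w_5 = (3.38 − 1.68)/2 = 0.85 m; q_5 = 0.59 × 1.53 × 0.85 = 0.7673 m³/s
w_6 = (3.69 − 2.21)/2 = 0.74 m; q_6 = 0.44 × 0.89 × 0.74 = 0.2898 m³/s
w_7 = (3.69 − 3.38)/2 = 0.155 m; q_7 = 0.41 × 0.36 × 0.155 = 0.02288 m³/s
Q = Σ qᵢ = 2.170 m³/s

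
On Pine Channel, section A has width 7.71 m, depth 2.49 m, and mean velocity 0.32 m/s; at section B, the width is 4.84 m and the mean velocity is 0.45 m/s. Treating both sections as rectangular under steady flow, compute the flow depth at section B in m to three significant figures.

Q = A₁V₁ = (7.71×2.49) × 0.32 = 6.143 m³/s
d₂ = Q/(b₂ V₂) = 6.143/(4.84×0.45) = 2.821 m

2.82 m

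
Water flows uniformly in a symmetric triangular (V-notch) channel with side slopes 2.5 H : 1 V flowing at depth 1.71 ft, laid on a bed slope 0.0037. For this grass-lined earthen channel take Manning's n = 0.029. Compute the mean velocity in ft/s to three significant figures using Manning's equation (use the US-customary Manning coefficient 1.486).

A = z·y² = 2.5×1.71² = 7.310 ft²
P = 2y√(1+z²) = 2×1.71×√(1+2.5²) = 9.209 ft
R = A/P = 7.310/9.209 = 0.7938 ft
Q = (1.486/n)·A·R^(2/3)·S^(1/2) = (1.486/0.029) × 7.310 × 0.7938^(2/3) × 0.0037^(1/2) = 19.53 ft³/s
V = Q/A = 19.53/7.310 = 2.672 ft/s

2.67 ft/s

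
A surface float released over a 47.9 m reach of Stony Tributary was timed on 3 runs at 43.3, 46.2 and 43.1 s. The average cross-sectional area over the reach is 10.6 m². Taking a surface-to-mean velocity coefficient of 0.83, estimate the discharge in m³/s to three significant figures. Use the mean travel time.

t̄ = (43.3 + 46.2 + 43.1) / 3 = 44.2 s
v_surface = L / t̄ = 47.9 / 44.2 = 1.084 m/s
v_mean = 0.83 × 1.084 = 0.8995 m/s
Q = A × v_mean = 10.6 × 0.8995 = 9.534 m³/s

9.53 m³/s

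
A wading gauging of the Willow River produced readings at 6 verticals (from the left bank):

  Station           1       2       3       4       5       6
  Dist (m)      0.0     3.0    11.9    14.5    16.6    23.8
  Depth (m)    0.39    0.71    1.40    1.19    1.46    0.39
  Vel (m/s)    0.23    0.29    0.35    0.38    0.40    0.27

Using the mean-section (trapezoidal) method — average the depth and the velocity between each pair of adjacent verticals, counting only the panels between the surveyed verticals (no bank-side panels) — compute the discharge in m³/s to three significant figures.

7.98 m³/s

Panel 1-2: Δb = 3 m, d̄ = (0.39+0.71)/2 = 0.55, v̄ = (0.23+0.29)/2 = 0.26 → q = 3×0.55×0.26 = 0.4290 m³/s
Panel 2-3: Δb = 8.9 m, d̄ = (0.71+1.40)/2 = 1.055, v̄ = (0.29+0.35)/2 = 0.32 → q = 8.9×1.055×0.32 = 3.005 m³/s
Panel 3-4: Δb = 2.6 m, d̄ = (1.40+1.19)/2 = 1.295, v̄ = (0.35+0.38)/2 = 0.365 → q = 2.6×1.295×0.365 = 1.229 m³/s
Panel 4-5: Δb = 2.1 m, d̄ = (1.19+1.46)/2 = 1.325, v̄ = (0.38+0.40)/2 = 0.39 → q = 2.1×1.325×0.39 = 1.085 m³/s
Panel 5-6: Δb = 7.2 m, d̄ = (1.46+0.39)/2 = 0.925, v̄ = (0.40+0.27)/2 = 0.335 → q = 7.2×0.925×0.335 = 2.231 m³/s
Q = Σ q = 7.979 m³/s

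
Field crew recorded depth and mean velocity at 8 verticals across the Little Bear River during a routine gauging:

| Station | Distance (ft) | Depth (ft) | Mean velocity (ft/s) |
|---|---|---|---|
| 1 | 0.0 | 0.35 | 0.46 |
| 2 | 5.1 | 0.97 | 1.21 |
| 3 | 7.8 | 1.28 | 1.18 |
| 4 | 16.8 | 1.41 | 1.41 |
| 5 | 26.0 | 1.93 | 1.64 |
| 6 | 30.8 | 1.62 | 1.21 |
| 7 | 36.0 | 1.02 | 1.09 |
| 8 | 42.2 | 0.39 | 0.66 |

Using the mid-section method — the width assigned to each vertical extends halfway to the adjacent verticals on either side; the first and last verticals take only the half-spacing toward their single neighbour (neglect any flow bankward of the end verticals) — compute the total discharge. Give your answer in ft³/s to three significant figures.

71.0 ft³/s

w_1 = (5.1 − 0.0)/2 = 2.55 ft; q_1 = 0.46 × 0.35 × 2.55 = 0.4106 ft³/s
w_2 = (7.8 − 0.0)/2 = 3.9 ft; q_2 = 1.21 × 0.97 × 3.9 = 4.577 ft³/s
w_3 = (16.8 − 5.1)/2 = 5.85 ft; q_3 = 1.18 × 1.28 × 5.85 = 8.836 ft³/s
w_4 = (26.0 − 7.8)/2 = 9.1 ft; q_4 = 1.41 × 1.41 × 9.1 = 18.09 ft³/s
w_5 = (30.8 − 16.8)/2 = 7 ft; q_5 = 1.64 × 1.93 × 7 = 22.16 ft³/s
w_6 = (36.0 − 26.0)/2 = 5 ft; q_6 = 1.21 × 1.62 × 5 = 9.801 ft³/s
w_7 = (42.2 − 30.8)/2 = 5.7 ft; q_7 = 1.09 × 1.02 × 5.7 = 6.337 ft³/s
w_8 = (42.2 − 36.0)/2 = 3.1 ft; q_8 = 0.66 × 0.39 × 3.1 = 0.7979 ft³/s
Q = Σ qᵢ = 71.01 ft³/s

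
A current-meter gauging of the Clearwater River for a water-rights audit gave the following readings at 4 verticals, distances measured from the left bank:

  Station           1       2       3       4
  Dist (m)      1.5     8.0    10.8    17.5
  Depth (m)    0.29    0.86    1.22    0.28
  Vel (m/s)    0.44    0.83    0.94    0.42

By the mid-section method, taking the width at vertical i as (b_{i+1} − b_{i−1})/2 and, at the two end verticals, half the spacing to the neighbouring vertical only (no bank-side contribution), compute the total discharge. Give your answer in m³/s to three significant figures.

9.58 m³/s

w_1 = (8.0 − 1.5)/2 = 3.25 m; q_1 = 0.44 × 0.29 × 3.25 = 0.4147 m³/s
w_2 = (10.8 − 1.5)/2 = 4.65 m; q_2 = 0.83 × 0.86 × 4.65 = 3.319 m³/s
w_3 = (17.5 − 8.0)/2 = 4.75 m; q_3 = 0.94 × 1.22 × 4.75 = 5.447 m³/s
w_4 = (17.5 − 10.8)/2 = 3.35 m; q_4 = 0.42 × 0.28 × 3.35 = 0.3940 m³/s
Q = Σ qᵢ = 9.575 m³/s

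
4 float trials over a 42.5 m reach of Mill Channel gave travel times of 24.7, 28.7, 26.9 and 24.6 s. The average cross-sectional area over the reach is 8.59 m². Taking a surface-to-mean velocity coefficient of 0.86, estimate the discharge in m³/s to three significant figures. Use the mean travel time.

12.0 m³/s

t̄ = (24.7 + 28.7 + 26.9 + 24.6) / 4 = 26.225 s
v_surface = L / t̄ = 42.5 / 26.225 = 1.621 m/s
v_mean = 0.86 × 1.621 = 1.394 m/s
Q = A × v_mean = 8.59 × 1.394 = 11.97 m³/s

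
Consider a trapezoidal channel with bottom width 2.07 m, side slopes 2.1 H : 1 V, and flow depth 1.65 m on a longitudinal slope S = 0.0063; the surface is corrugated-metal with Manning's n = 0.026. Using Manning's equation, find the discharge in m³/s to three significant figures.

26.7 m³/s

A = (b + z·y)·y = (2.07 + 2.1×1.65)×1.65 = 9.133 m²
P = b + 2y√(1+z²) = 2.07 + 2×1.65×√(1+2.1²) = 9.746 m
R = A/P = 9.133/9.746 = 0.9371 m
Q = (1/n)·A·R^(2/3)·S^(1/2) = (1/0.026) × 9.133 × 0.9371^(2/3) × 0.0063^(1/2) = 26.70 m³/s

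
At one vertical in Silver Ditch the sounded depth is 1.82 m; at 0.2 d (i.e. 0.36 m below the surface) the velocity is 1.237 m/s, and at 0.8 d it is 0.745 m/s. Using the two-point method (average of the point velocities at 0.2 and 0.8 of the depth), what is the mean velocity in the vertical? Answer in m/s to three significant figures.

v̄ = (1.237 + 0.745) / 2 = 0.9910 m/s

0.991 m/s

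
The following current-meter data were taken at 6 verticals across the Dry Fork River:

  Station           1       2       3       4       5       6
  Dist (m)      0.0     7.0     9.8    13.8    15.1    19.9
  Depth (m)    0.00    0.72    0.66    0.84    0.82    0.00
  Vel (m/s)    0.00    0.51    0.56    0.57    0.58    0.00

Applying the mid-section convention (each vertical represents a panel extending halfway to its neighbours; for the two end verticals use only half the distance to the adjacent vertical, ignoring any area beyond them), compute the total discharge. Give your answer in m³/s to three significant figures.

w_2 = (9.8 − 0.0)/2 = 4.9 m; q_2 = 0.51 × 0.72 × 4.9 = 1.799 m³/s
w_3 = (13.8 − 7.0)/2 = 3.4 m; q_3 = 0.56 × 0.66 × 3.4 = 1.257 m³/s
w_4 = (15.1 − 9.8)/2 = 2.65 m; q_4 = 0.57 × 0.84 × 2.65 = 1.269 m³/s
w_5 = (19.9 − 13.8)/2 = 3.05 m; q_5 = 0.58 × 0.82 × 3.05 = 1.451 m³/s
Stations 1, 6 contribute zero (depth or velocity is 0).
Q = Σ qᵢ = 5.775 m³/s

5.78 m³/s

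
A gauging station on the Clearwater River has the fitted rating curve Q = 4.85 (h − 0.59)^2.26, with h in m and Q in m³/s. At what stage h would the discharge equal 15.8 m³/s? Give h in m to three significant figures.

2.28 m

h − h₀ = (Q/C)^(1/b) = (15.8/4.85)^(1/2.26) = 1.686 m
h = 0.59 + 1.686 = 2.276 m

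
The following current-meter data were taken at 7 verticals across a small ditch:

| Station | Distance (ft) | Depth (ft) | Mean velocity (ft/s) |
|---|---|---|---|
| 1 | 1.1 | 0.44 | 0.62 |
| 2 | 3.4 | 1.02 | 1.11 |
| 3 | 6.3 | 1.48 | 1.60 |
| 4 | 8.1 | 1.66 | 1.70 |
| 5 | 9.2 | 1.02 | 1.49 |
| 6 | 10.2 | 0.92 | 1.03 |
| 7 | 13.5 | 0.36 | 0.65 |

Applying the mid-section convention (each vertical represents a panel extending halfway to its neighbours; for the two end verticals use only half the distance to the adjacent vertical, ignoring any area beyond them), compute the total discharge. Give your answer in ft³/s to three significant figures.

16.9 ft³/s

w_1 = (3.4 − 1.1)/2 = 1.15 ft; q_1 = 0.62 × 0.44 × 1.15 = 0.3137 ft³/s
w_2 = (6.3 − 1.1)/2 = 2.6 ft; q_2 = 1.11 × 1.02 × 2.6 = 2.944 ft³/s
w_3 = (8.1 − 3.4)/2 = 2.35 ft; q_3 = 1.60 × 1.48 × 2.35 = 5.565 ft³/s
w_4 = (9.2 − 6.3)/2 = 1.45 ft; q_4 = 1.70 × 1.66 × 1.45 = 4.092 ft³/s
w_5 = (10.2 − 8.1)/2 = 1.05 ft; q_5 = 1.49 × 1.02 × 1.05 = 1.596 ft³/s
w_6 = (13.5 − 9.2)/2 = 2.15 ft; q_6 = 1.03 × 0.92 × 2.15 = 2.037 ft³/s
w_7 = (13.5 − 10.2)/2 = 1.65 ft; q_7 = 0.65 × 0.36 × 1.65 = 0.3861 ft³/s
Q = Σ qᵢ = 16.93 ft³/s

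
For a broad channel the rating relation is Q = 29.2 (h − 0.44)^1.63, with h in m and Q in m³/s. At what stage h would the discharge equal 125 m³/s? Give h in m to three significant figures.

2.88 m

h − h₀ = (Q/C)^(1/b) = (125/29.2)^(1/1.63) = 2.440 m
h = 0.44 + 2.440 = 2.880 m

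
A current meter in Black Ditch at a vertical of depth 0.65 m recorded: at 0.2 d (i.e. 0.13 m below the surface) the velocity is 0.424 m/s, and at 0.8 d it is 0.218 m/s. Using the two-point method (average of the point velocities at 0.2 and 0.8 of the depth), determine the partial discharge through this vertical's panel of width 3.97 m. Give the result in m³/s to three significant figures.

0.828 m³/s

v̄ = (0.424 + 0.218) / 2 = 0.3210 m/s
q = v̄ × d × w = 0.3210 × 0.65 × 3.97 = 0.8283 m³/s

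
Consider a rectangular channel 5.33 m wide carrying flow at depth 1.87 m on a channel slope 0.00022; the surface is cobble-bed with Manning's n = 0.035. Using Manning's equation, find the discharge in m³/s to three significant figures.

4.50 m³/s

A = b·y = 5.33 × 1.87 = 9.967 m²
P = b + 2y = 5.33 + 2×1.87 = 9.070 m
R = A/P = 9.967/9.070 = 1.099 m
Q = (1/n)·A·R^(2/3)·S^(1/2) = (1/0.035) × 9.967 × 1.099^(2/3) × 0.00022^(1/2) = 4.498 m³/s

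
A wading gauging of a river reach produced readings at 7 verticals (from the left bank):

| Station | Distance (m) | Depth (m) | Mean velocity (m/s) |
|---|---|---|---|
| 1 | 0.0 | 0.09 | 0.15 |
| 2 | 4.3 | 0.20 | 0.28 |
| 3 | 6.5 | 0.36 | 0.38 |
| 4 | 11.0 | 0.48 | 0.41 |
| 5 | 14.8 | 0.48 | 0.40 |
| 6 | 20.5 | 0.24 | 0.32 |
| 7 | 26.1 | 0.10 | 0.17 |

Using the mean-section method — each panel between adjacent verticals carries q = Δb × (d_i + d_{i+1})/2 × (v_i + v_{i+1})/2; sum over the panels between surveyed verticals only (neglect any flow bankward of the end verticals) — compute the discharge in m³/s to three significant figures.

Panel 1-2: Δb = 4.3 m, d̄ = (0.09+0.20)/2 = 0.145, v̄ = (0.15+0.28)/2 = 0.215 → q = 4.3×0.145×0.215 = 0.1341 m³/s
Panel 2-3: Δb = 2.2 m, d̄ = (0.20+0.36)/2 = 0.28, v̄ = (0.28+0.38)/2 = 0.33 → q = 2.2×0.28×0.33 = 0.2033 m³/s
Panel 3-4: Δb = 4.5 m, d̄ = (0.36+0.48)/2 = 0.42, v̄ = (0.38+0.41)/2 = 0.395 → q = 4.5×0.42×0.395 = 0.7466 m³/s
Panel 4-5: Δb = 3.8 m, d̄ = (0.48+0.48)/2 = 0.48, v̄ = (0.41+0.40)/2 = 0.405 → q = 3.8×0.48×0.405 = 0.7387 m³/s
Panel 5-6: Δb = 5.7 m, d̄ = (0.48+0.24)/2 = 0.36, v̄ = (0.40+0.32)/2 = 0.36 → q = 5.7×0.36×0.36 = 0.7387 m³/s
Panel 6-7: Δb = 5.6 m, d̄ = (0.24+0.10)/2 = 0.17, v̄ = (0.32+0.17)/2 = 0.245 → q = 5.6×0.17×0.245 = 0.2332 m³/s
Q = Σ q = 2.795 m³/s

2.79 m³/s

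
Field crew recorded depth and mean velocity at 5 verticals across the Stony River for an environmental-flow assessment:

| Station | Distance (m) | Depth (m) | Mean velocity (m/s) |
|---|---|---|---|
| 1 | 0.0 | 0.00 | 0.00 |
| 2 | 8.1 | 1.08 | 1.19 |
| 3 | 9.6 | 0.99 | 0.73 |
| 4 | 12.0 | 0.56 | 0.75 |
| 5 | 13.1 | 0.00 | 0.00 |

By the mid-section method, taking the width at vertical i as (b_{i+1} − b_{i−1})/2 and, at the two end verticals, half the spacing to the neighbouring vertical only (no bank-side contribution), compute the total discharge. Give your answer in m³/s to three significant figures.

w_2 = (9.6 − 0.0)/2 = 4.8 m; q_2 = 1.19 × 1.08 × 4.8 = 6.169 m³/s
w_3 = (12.0 − 8.1)/2 = 1.95 m; q_3 = 0.73 × 0.99 × 1.95 = 1.409 m³/s
w_4 = (13.1 − 9.6)/2 = 1.75 m; q_4 = 0.75 × 0.56 × 1.75 = 0.7350 m³/s
Stations 1, 5 contribute zero (depth or velocity is 0).
Q = Σ qᵢ = 8.313 m³/s

8.31 m³/s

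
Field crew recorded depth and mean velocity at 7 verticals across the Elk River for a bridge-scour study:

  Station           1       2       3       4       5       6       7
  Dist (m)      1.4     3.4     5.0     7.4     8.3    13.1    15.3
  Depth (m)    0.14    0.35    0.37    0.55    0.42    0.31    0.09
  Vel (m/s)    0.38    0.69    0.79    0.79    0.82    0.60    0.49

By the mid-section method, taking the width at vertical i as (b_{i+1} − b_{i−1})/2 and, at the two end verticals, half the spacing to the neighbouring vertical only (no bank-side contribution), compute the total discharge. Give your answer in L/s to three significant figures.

w_1 = (3.4 − 1.4)/2 = 1 m; q_1 = 0.38 × 0.14 × 1 = 0.05320 m³/s
w_2 = (5.0 − 1.4)/2 = 1.8 m; q_2 = 0.69 × 0.35 × 1.8 = 0.4347 m³/s
w_3 = (7.4 − 3.4)/2 = 2 m; q_3 = 0.79 × 0.37 × 2 = 0.5846 m³/s
w_4 = (8.3 − 5.0)/2 = 1.65 m; q_4 = 0.79 × 0.55 × 1.65 = 0.7169 m³/s
w_5 = (13.1 − 7.4)/2 = 2.85 m; q_5 = 0.82 × 0.42 × 2.85 = 0.9815 m³/s
w_6 = (15.3 − 8.3)/2 = 3.5 m; q_6 = 0.60 × 0.31 × 3.5 = 0.6510 m³/s
w_7 = (15.3 − 13.1)/2 = 1.1 m; q_7 = 0.49 × 0.09 × 1.1 = 0.04851 m³/s
Q = Σ qᵢ = 3.470 m³/s
= 3.470 × 1000 = 3470 L/s

3470 L/s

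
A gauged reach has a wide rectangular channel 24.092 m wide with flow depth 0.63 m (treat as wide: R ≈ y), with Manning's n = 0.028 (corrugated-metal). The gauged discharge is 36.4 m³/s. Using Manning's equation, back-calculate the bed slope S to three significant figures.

A = b·y = 24.092 × 0.63 = 15.18 m²
Wide channel: R ≈ y = 0.63 m
S = (Q·n / (1·A·R^(2/3)))² = (36.4×0.028 / (1×15.18×0.7349))² = 0.008349

0.00835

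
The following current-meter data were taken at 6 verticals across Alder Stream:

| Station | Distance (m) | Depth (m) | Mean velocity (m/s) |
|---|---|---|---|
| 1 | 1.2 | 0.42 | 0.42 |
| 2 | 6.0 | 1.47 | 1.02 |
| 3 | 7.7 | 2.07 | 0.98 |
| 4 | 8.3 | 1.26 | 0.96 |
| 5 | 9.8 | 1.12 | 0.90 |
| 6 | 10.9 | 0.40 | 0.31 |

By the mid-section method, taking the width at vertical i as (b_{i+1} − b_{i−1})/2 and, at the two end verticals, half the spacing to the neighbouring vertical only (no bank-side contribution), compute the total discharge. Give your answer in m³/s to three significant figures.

10.3 m³/s

w_1 = (6.0 − 1.2)/2 = 2.4 m; q_1 = 0.42 × 0.42 × 2.4 = 0.4234 m³/s
w_2 = (7.7 − 1.2)/2 = 3.25 m; q_2 = 1.02 × 1.47 × 3.25 = 4.873 m³/s
w_3 = (8.3 − 6.0)/2 = 1.15 m; q_3 = 0.98 × 2.07 × 1.15 = 2.333 m³/s
w_4 = (9.8 − 7.7)/2 = 1.05 m; q_4 = 0.96 × 1.26 × 1.05 = 1.270 m³/s
w_5 = (10.9 − 8.3)/2 = 1.3 m; q_5 = 0.90 × 1.12 × 1.3 = 1.310 m³/s
w_6 = (10.9 − 9.8)/2 = 0.55 m; q_6 = 0.31 × 0.40 × 0.55 = 0.06820 m³/s
Q = Σ qᵢ = 10.28 m³/s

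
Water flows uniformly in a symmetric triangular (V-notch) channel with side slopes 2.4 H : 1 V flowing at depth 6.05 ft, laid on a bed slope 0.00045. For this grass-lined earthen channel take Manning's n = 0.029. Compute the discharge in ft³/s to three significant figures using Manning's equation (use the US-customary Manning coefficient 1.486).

189 ft³/s

A = z·y² = 2.4×6.05² = 87.85 ft²
P = 2y√(1+z²) = 2×6.05×√(1+2.4²) = 31.46 ft
R = A/P = 87.85/31.46 = 2.792 ft
Q = (1.486/n)·A·R^(2/3)·S^(1/2) = (1.486/0.029) × 87.85 × 2.792^(2/3) × 0.00045^(1/2) = 189.3 ft³/s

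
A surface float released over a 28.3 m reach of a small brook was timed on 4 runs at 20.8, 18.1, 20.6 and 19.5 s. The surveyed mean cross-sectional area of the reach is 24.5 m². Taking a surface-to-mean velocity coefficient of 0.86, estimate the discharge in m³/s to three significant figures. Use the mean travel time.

30.2 m³/s

t̄ = (20.8 + 18.1 + 20.6 + 19.5) / 4 = 19.75 s
v_surface = L / t̄ = 28.3 / 19.75 = 1.433 m/s
v_mean = 0.86 × 1.433 = 1.232 m/s
Q = A × v_mean = 24.5 × 1.232 = 30.19 m³/s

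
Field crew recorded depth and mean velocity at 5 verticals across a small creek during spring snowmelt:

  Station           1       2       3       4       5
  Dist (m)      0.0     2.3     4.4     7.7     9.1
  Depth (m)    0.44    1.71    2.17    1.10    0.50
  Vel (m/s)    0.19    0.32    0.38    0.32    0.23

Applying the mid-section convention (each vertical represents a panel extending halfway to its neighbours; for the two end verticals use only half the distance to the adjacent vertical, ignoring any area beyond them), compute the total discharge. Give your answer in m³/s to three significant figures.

4.43 m³/s

w_1 = (2.3 − 0.0)/2 = 1.15 m; q_1 = 0.19 × 0.44 × 1.15 = 0.09614 m³/s
w_2 = (4.4 − 0.0)/2 = 2.2 m; q_2 = 0.32 × 1.71 × 2.2 = 1.204 m³/s
w_3 = (7.7 − 2.3)/2 = 2.7 m; q_3 = 0.38 × 2.17 × 2.7 = 2.226 m³/s
w_4 = (9.1 − 4.4)/2 = 2.35 m; q_4 = 0.32 × 1.10 × 2.35 = 0.8272 m³/s
w_5 = (9.1 − 7.7)/2 = 0.7 m; q_5 = 0.23 × 0.50 × 0.7 = 0.08050 m³/s
Q = Σ qᵢ = 4.434 m³/s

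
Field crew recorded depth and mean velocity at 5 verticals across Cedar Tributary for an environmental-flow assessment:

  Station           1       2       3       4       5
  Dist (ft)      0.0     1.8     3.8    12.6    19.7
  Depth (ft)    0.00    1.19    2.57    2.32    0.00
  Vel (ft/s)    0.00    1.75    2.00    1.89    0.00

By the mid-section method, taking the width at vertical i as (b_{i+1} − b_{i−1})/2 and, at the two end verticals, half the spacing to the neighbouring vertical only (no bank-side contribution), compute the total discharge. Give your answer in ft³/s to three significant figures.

66.6 ft³/s

w_2 = (3.8 − 0.0)/2 = 1.9 ft; q_2 = 1.75 × 1.19 × 1.9 = 3.957 ft³/s
w_3 = (12.6 − 1.8)/2 = 5.4 ft; q_3 = 2.00 × 2.57 × 5.4 = 27.76 ft³/s
w_4 = (19.7 − 3.8)/2 = 7.95 ft; q_4 = 1.89 × 2.32 × 7.95 = 34.86 ft³/s
Stations 1, 5 contribute zero (depth or velocity is 0).
Q = Σ qᵢ = 66.57 ft³/s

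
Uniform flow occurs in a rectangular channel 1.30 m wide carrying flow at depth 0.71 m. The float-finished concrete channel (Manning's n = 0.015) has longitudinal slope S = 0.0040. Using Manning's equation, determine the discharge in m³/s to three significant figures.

A = b·y = 1.30 × 0.71 = 0.9230 m²
P = b + 2y = 1.30 + 2×0.71 = 2.720 m
R = A/P = 0.9230/2.720 = 0.3393 m
Q = (1/n)·A·R^(2/3)·S^(1/2) = (1/0.015) × 0.9230 × 0.3393^(2/3) × 0.0040^(1/2) = 1.893 m³/s

1.89 m³/s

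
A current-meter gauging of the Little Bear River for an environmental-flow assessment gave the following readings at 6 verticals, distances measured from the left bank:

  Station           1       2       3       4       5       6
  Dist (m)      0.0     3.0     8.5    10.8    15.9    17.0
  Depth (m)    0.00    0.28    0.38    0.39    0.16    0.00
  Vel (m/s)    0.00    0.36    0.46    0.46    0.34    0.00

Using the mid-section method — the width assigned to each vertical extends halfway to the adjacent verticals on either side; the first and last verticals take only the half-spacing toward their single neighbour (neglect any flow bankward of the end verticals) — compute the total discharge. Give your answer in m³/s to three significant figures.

w_2 = (8.5 − 0.0)/2 = 4.25 m; q_2 = 0.36 × 0.28 × 4.25 = 0.4284 m³/s
w_3 = (10.8 − 3.0)/2 = 3.9 m; q_3 = 0.46 × 0.38 × 3.9 = 0.6817 m³/s
w_4 = (15.9 − 8.5)/2 = 3.7 m; q_4 = 0.46 × 0.39 × 3.7 = 0.6638 m³/s
w_5 = (17.0 − 10.8)/2 = 3.1 m; q_5 = 0.34 × 0.16 × 3.1 = 0.1686 m³/s
Stations 1, 6 contribute zero (depth or velocity is 0).
Q = Σ qᵢ = 1.943 m³/s

1.94 m³/s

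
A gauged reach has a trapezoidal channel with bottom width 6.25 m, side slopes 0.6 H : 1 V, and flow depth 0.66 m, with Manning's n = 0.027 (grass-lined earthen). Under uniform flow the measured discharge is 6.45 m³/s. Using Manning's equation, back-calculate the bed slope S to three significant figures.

A = (b + z·y)·y = (6.25 + 0.6×0.66)×0.66 = 4.386 m²
P = b + 2y√(1+z²) = 6.25 + 2×0.66×√(1+0.6²) = 7.789 m
R = A/P = 4.386/7.789 = 0.5631 m
S = (Q·n / (1·A·R^(2/3)))² = (6.45×0.027 / (1×4.386×0.6819))² = 0.003390

0.00339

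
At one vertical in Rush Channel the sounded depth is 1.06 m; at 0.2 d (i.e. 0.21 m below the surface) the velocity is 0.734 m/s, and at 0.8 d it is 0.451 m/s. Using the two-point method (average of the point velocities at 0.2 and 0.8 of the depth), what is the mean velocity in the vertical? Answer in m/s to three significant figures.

0.593 m/s

v̄ = (0.734 + 0.451) / 2 = 0.5925 m/s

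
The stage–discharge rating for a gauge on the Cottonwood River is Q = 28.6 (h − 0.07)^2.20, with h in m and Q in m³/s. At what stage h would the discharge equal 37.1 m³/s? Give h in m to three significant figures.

1.20 m

h − h₀ = (Q/C)^(1/b) = (37.1/28.6)^(1/2.20) = 1.126 m
h = 0.07 + 1.126 = 1.196 m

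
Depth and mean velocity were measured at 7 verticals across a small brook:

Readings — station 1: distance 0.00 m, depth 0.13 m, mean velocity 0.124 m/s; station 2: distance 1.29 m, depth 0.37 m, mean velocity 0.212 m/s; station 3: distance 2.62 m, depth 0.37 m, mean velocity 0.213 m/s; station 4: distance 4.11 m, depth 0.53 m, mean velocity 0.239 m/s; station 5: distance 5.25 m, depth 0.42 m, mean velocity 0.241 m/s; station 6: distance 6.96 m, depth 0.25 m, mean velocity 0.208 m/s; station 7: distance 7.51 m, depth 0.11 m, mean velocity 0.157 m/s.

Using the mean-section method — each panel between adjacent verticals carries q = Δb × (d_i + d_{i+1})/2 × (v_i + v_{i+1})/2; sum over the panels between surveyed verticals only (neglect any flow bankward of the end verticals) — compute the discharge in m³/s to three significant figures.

0.587 m³/s

Panel 1-2: Δb = 1.29 m, d̄ = (0.13+0.37)/2 = 0.25, v̄ = (0.124+0.212)/2 = 0.168 → q = 1.29×0.25×0.168 = 0.05418 m³/s
Panel 2-3: Δb = 1.33 m, d̄ = (0.37+0.37)/2 = 0.37, v̄ = (0.212+0.213)/2 = 0.2125 → q = 1.33×0.37×0.2125 = 0.1046 m³/s
Panel 3-4: Δb = 1.49 m, d̄ = (0.37+0.53)/2 = 0.45, v̄ = (0.213+0.239)/2 = 0.226 → q = 1.49×0.45×0.226 = 0.1515 m³/s
Panel 4-5: Δb = 1.14 m, d̄ = (0.53+0.42)/2 = 0.475, v̄ = (0.239+0.241)/2 = 0.24 → q = 1.14×0.475×0.24 = 0.1300 m³/s
Panel 5-6: Δb = 1.71 m, d̄ = (0.42+0.25)/2 = 0.335, v̄ = (0.241+0.208)/2 = 0.2245 → q = 1.71×0.335×0.2245 = 0.1286 m³/s
Panel 6-7: Δb = 0.55 m, d̄ = (0.25+0.11)/2 = 0.18, v̄ = (0.208+0.157)/2 = 0.1825 → q = 0.55×0.18×0.1825 = 0.01807 m³/s
Q = Σ q = 0.5869 m³/s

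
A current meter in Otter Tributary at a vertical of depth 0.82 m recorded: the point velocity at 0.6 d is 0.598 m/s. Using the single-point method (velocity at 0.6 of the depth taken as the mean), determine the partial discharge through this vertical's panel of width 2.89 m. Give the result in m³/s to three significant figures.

v̄ = v₀.₆ = 0.598 m/s
q = v̄ × d × w = 0.5980 × 0.82 × 2.89 = 1.417 m³/s

1.42 m³/s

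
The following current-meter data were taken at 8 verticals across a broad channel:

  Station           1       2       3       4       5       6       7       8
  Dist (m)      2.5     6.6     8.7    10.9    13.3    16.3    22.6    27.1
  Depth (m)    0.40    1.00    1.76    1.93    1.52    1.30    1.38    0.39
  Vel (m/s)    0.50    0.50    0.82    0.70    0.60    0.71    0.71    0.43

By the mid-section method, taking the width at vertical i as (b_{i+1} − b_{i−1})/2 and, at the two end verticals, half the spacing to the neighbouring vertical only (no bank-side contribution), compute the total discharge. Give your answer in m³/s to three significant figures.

w_1 = (6.6 − 2.5)/2 = 2.05 m; q_1 = 0.50 × 0.40 × 2.05 = 0.4100 m³/s
w_2 = (8.7 − 2.5)/2 = 3.1 m; q_2 = 0.50 × 1.00 × 3.1 = 1.550 m³/s
w_3 = (10.9 − 6.6)/2 = 2.15 m; q_3 = 0.82 × 1.76 × 2.15 = 3.103 m³/s
w_4 = (13.3 − 8.7)/2 = 2.3 m; q_4 = 0.70 × 1.93 × 2.3 = 3.107 m³/s
w_5 = (16.3 − 10.9)/2 = 2.7 m; q_5 = 0.60 × 1.52 × 2.7 = 2.462 m³/s
w_6 = (22.6 − 13.3)/2 = 4.65 m; q_6 = 0.71 × 1.30 × 4.65 = 4.292 m³/s
w_7 = (27.1 − 16.3)/2 = 5.4 m; q_7 = 0.71 × 1.38 × 5.4 = 5.291 m³/s
w_8 = (27.1 − 22.6)/2 = 2.25 m; q_8 = 0.43 × 0.39 × 2.25 = 0.3773 m³/s
Q = Σ qᵢ = 20.59 m³/s

20.6 m³/s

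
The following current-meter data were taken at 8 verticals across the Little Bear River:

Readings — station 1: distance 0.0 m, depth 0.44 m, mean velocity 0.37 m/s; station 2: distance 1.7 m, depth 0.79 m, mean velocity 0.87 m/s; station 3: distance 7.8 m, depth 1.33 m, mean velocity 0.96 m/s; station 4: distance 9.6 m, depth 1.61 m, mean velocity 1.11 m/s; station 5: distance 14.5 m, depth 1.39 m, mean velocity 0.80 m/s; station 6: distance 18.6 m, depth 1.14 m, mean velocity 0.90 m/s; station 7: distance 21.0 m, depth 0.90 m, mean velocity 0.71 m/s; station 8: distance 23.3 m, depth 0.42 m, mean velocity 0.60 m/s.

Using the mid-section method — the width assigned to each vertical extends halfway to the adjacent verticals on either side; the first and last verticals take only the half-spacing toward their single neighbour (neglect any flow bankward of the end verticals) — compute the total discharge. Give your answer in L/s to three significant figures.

w_1 = (1.7 − 0.0)/2 = 0.85 m; q_1 = 0.37 × 0.44 × 0.85 = 0.1384 m³/s
w_2 = (7.8 − 0.0)/2 = 3.9 m; q_2 = 0.87 × 0.79 × 3.9 = 2.680 m³/s
w_3 = (9.6 − 1.7)/2 = 3.95 m; q_3 = 0.96 × 1.33 × 3.95 = 5.043 m³/s
w_4 = (14.5 − 7.8)/2 = 3.35 m; q_4 = 1.11 × 1.61 × 3.35 = 5.987 m³/s
w_5 = (18.6 − 9.6)/2 = 4.5 m; q_5 = 0.80 × 1.39 × 4.5 = 5.004 m³/s
w_6 = (21.0 − 14.5)/2 = 3.25 m; q_6 = 0.90 × 1.14 × 3.25 = 3.335 m³/s
w_7 = (23.3 − 18.6)/2 = 2.35 m; q_7 = 0.71 × 0.90 × 2.35 = 1.502 m³/s
w_8 = (23.3 − 21.0)/2 = 1.15 m; q_8 = 0.60 × 0.42 × 1.15 = 0.2898 m³/s
Q = Σ qᵢ = 23.98 m³/s
= 23.98 × 1000 = 23980 L/s

24000 L/s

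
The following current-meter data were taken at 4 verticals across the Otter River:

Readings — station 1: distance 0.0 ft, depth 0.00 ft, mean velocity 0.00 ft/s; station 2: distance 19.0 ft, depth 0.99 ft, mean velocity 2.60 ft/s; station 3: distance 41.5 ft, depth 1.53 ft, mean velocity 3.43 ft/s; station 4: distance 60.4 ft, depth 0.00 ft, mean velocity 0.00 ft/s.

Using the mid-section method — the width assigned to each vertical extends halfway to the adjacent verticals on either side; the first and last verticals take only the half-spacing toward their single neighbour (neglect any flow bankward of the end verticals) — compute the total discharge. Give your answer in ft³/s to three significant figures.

w_2 = (41.5 − 0.0)/2 = 20.75 ft; q_2 = 2.60 × 0.99 × 20.75 = 53.41 ft³/s
w_3 = (60.4 − 19.0)/2 = 20.7 ft; q_3 = 3.43 × 1.53 × 20.7 = 108.6 ft³/s
Stations 1, 4 contribute zero (depth or velocity is 0).
Q = Σ qᵢ = 162.0 ft³/s

162 ft³/s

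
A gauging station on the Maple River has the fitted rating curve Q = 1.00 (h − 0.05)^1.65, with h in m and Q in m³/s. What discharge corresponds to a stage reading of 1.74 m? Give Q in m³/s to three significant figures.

2.38 m³/s

Q = 1.00 × (1.74 − 0.05)^1.65 = 1.00 × 1.69^1.65 = 2.377 m³/s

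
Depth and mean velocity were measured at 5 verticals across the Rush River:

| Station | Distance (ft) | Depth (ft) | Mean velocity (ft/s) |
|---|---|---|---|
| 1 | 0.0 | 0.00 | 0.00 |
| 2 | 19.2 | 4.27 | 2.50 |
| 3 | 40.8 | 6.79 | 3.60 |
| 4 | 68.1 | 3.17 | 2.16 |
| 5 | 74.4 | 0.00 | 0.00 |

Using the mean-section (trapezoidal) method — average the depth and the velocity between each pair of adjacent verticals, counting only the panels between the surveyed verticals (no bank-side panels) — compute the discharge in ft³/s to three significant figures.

Panel 1-2: Δb = 19.2 ft, d̄ = (0.00+4.27)/2 = 2.135, v̄ = (0.00+2.50)/2 = 1.25 → q = 19.2×2.135×1.25 = 51.24 ft³/s
Panel 2-3: Δb = 21.6 ft, d̄ = (4.27+6.79)/2 = 5.53, v̄ = (2.50+3.60)/2 = 3.05 → q = 21.6×5.53×3.05 = 364.3 ft³/s
Panel 3-4: Δb = 27.3 ft, d̄ = (6.79+3.17)/2 = 4.98, v̄ = (3.60+2.16)/2 = 2.88 → q = 27.3×4.98×2.88 = 391.5 ft³/s
Panel 4-5: Δb = 6.3 ft, d̄ = (3.17+0.00)/2 = 1.585, v̄ = (2.16+0.00)/2 = 1.08 → q = 6.3×1.585×1.08 = 10.78 ft³/s
Q = Σ q = 817.9 ft³/s

818 ft³/s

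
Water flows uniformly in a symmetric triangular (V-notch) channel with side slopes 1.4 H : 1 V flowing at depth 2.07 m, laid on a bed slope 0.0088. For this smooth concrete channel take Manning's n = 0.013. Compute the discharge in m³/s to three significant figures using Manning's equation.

38.6 m³/s

A = z·y² = 1.4×2.07² = 5.999 m²
P = 2y√(1+z²) = 2×2.07×√(1+1.4²) = 7.123 m
R = A/P = 5.999/7.123 = 0.8422 m
Q = (1/n)·A·R^(2/3)·S^(1/2) = (1/0.013) × 5.999 × 0.8422^(2/3) × 0.0088^(1/2) = 38.61 m³/s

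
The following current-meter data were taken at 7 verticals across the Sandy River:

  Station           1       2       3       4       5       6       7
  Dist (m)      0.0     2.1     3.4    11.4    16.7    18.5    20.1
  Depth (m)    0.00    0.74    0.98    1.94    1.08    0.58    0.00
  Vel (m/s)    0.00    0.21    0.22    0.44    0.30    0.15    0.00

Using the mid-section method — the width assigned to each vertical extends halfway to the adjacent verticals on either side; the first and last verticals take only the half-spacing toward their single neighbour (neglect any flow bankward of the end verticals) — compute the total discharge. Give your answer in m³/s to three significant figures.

8.24 m³/s

w_2 = (3.4 − 0.0)/2 = 1.7 m; q_2 = 0.21 × 0.74 × 1.7 = 0.2642 m³/s
w_3 = (11.4 − 2.1)/2 = 4.65 m; q_3 = 0.22 × 0.98 × 4.65 = 1.003 m³/s
w_4 = (16.7 − 3.4)/2 = 6.65 m; q_4 = 0.44 × 1.94 × 6.65 = 5.676 m³/s
w_5 = (18.5 − 11.4)/2 = 3.55 m; q_5 = 0.30 × 1.08 × 3.55 = 1.150 m³/s
w_6 = (20.1 − 16.7)/2 = 1.7 m; q_6 = 0.15 × 0.58 × 1.7 = 0.1479 m³/s
Stations 1, 7 contribute zero (depth or velocity is 0).
Q = Σ qᵢ = 8.241 m³/s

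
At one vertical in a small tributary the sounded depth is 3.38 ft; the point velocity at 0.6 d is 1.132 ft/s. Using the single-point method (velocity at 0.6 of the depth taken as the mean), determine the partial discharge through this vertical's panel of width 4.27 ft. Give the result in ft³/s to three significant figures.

v̄ = v₀.₆ = 1.132 ft/s
q = v̄ × d × w = 1.132 × 3.38 × 4.27 = 16.34 ft³/s

16.3 ft³/s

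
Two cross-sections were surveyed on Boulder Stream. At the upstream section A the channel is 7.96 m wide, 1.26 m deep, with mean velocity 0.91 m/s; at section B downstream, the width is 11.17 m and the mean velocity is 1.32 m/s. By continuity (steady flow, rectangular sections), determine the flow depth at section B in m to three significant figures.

0.619 m

Q = A₁V₁ = (7.96×1.26) × 0.91 = 9.127 m³/s
d₂ = Q/(b₂ V₂) = 9.127/(11.17×1.32) = 0.6190 m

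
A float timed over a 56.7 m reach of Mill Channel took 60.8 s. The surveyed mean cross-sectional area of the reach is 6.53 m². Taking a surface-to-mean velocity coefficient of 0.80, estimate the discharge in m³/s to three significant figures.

v_surface = L / t̄ = 56.7 / 60.8 = 0.9326 m/s
v_mean = 0.80 × 0.9326 = 0.7461 m/s
Q = A × v_mean = 6.53 × 0.7461 = 4.872 m³/s

4.87 m³/s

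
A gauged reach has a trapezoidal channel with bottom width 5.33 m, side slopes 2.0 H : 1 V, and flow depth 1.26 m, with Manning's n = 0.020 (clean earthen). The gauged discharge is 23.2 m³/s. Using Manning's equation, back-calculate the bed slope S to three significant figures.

A = (b + z·y)·y = (5.33 + 2.0×1.26)×1.26 = 9.891 m²
P = b + 2y√(1+z²) = 5.33 + 2×1.26×√(1+2.0²) = 10.96 m
R = A/P = 9.891/10.96 = 0.9021 m
S = (Q·n / (1·A·R^(2/3)))² = (23.2×0.020 / (1×9.891×0.9336))² = 0.002525

0.00252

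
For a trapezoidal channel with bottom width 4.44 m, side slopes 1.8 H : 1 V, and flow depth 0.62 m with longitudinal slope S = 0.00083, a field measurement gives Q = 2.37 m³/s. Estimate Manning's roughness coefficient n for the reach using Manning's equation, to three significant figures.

A = (b + z·y)·y = (4.44 + 1.8×0.62)×0.62 = 3.445 m²
P = b + 2y√(1+z²) = 4.44 + 2×0.62×√(1+1.8²) = 6.993 m
R = A/P = 3.445/6.993 = 0.4926 m
n = (1/Q)·A·R^(2/3)·S^(1/2) = (1/2.37) × 3.445 × 0.6237 × 0.02881 = 0.02612

0.0261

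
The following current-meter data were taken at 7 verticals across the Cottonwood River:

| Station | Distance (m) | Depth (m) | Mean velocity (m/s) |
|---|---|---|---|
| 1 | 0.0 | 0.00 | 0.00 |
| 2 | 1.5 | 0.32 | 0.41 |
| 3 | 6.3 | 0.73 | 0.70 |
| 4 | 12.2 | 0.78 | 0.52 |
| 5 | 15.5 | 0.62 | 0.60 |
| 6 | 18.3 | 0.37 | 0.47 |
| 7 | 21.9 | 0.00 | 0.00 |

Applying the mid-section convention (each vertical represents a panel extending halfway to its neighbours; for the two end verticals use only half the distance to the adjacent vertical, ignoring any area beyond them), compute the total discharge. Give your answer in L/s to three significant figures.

6700 L/s

w_2 = (6.3 − 0.0)/2 = 3.15 m; q_2 = 0.41 × 0.32 × 3.15 = 0.4133 m³/s
w_3 = (12.2 − 1.5)/2 = 5.35 m; q_3 = 0.70 × 0.73 × 5.35 = 2.734 m³/s
w_4 = (15.5 − 6.3)/2 = 4.6 m; q_4 = 0.52 × 0.78 × 4.6 = 1.866 m³/s
w_5 = (18.3 − 12.2)/2 = 3.05 m; q_5 = 0.60 × 0.62 × 3.05 = 1.135 m³/s
w_6 = (21.9 − 15.5)/2 = 3.2 m; q_6 = 0.47 × 0.37 × 3.2 = 0.5565 m³/s
Stations 1, 7 contribute zero (depth or velocity is 0).
Q = Σ qᵢ = 6.704 m³/s
= 6.704 × 1000 = 6704 L/s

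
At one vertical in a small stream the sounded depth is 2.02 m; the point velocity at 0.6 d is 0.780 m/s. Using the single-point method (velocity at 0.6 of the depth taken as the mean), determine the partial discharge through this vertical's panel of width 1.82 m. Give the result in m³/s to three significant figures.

2.87 m³/s

v̄ = v₀.₆ = 0.780 m/s
q = v̄ × d × w = 0.7800 × 2.02 × 1.82 = 2.868 m³/s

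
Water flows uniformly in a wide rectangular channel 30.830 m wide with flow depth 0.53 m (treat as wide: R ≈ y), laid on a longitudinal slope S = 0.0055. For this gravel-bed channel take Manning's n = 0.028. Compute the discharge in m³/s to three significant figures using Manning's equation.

28.3 m³/s

A = b·y = 30.830 × 0.53 = 16.34 m²
Wide channel: R ≈ y = 0.53 m
Q = (1/n)·A·R^(2/3)·S^(1/2) = (1/0.028) × 16.34 × 0.5300^(2/3) × 0.0055^(1/2) = 28.34 m³/s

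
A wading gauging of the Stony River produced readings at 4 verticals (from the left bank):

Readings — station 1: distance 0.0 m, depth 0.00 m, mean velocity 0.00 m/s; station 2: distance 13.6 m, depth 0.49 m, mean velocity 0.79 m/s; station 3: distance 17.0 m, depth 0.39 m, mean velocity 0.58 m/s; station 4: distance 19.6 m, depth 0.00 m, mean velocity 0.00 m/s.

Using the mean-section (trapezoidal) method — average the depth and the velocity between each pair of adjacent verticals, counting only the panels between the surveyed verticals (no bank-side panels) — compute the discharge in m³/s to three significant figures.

2.49 m³/s

Panel 1-2: Δb = 13.6 m, d̄ = (0.00+0.49)/2 = 0.245, v̄ = (0.00+0.79)/2 = 0.395 → q = 13.6×0.245×0.395 = 1.316 m³/s
Panel 2-3: Δb = 3.4 m, d̄ = (0.49+0.39)/2 = 0.44, v̄ = (0.79+0.58)/2 = 0.685 → q = 3.4×0.44×0.685 = 1.025 m³/s
Panel 3-4: Δb = 2.6 m, d̄ = (0.39+0.00)/2 = 0.195, v̄ = (0.58+0.00)/2 = 0.29 → q = 2.6×0.195×0.29 = 0.1470 m³/s
Q = Σ q = 2.488 m³/s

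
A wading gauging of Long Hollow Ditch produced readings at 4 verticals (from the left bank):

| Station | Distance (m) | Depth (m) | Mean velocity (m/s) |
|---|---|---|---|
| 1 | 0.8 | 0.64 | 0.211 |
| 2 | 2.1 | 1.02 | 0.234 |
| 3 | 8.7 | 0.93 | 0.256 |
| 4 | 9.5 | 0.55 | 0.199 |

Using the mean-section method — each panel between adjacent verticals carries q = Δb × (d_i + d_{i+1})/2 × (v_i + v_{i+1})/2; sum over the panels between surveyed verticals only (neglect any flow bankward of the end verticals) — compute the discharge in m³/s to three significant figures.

Panel 1-2: Δb = 1.3 m, d̄ = (0.64+1.02)/2 = 0.83, v̄ = (0.211+0.234)/2 = 0.2225 → q = 1.3×0.83×0.2225 = 0.2401 m³/s
Panel 2-3: Δb = 6.6 m, d̄ = (1.02+0.93)/2 = 0.975, v̄ = (0.234+0.256)/2 = 0.245 → q = 6.6×0.975×0.245 = 1.577 m³/s
Panel 3-4: Δb = 0.8 m, d̄ = (0.93+0.55)/2 = 0.74, v̄ = (0.256+0.199)/2 = 0.2275 → q = 0.8×0.74×0.2275 = 0.1347 m³/s
Q = Σ q = 1.951 m³/s

1.95 m³/s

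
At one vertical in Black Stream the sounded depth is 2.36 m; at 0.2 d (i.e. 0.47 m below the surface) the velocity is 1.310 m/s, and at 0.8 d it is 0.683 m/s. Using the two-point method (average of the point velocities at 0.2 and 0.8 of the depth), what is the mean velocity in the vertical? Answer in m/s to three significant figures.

0.997 m/s

v̄ = (1.310 + 0.683) / 2 = 0.9965 m/s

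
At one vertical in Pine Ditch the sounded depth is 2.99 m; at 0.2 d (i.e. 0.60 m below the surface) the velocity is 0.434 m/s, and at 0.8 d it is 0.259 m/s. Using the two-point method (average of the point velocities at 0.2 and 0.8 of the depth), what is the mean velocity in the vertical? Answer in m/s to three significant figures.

v̄ = (0.434 + 0.259) / 2 = 0.3465 m/s

0.347 m/s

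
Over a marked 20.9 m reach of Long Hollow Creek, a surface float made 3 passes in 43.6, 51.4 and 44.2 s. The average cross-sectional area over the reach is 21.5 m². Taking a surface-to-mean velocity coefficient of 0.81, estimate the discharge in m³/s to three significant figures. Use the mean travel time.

7.84 m³/s

t̄ = (43.6 + 51.4 + 44.2) / 3 = 46.4 s
v_surface = L / t̄ = 20.9 / 46.4 = 0.4504 m/s
v_mean = 0.81 × 0.4504 = 0.3648 m/s
Q = A × v_mean = 21.5 × 0.3648 = 7.844 m³/s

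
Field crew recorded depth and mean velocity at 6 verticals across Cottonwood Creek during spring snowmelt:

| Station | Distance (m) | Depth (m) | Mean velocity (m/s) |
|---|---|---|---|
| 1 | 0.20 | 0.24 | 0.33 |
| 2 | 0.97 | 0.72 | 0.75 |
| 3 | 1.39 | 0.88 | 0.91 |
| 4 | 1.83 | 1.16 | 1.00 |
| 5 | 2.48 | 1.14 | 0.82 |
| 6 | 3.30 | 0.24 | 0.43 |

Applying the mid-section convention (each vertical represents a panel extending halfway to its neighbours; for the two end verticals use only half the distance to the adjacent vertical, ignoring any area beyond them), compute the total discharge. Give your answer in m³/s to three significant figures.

2.06 m³/s

w_1 = (0.97 − 0.20)/2 = 0.385 m; q_1 = 0.33 × 0.24 × 0.385 = 0.03049 m³/s
w_2 = (1.39 − 0.20)/2 = 0.595 m; q_2 = 0.75 × 0.72 × 0.595 = 0.3213 m³/s
w_3 = (1.83 − 0.97)/2 = 0.43 m; q_3 = 0.91 × 0.88 × 0.43 = 0.3443 m³/s
w_4 = (2.48 − 1.39)/2 = 0.545 m; q_4 = 1.00 × 1.16 × 0.545 = 0.6322 m³/s
w_5 = (3.30 − 1.83)/2 = 0.735 m; q_5 = 0.82 × 1.14 × 0.735 = 0.6871 m³/s
w_6 = (3.30 − 2.48)/2 = 0.41 m; q_6 = 0.43 × 0.24 × 0.41 = 0.04231 m³/s
Q = Σ qᵢ = 2.058 m³/s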